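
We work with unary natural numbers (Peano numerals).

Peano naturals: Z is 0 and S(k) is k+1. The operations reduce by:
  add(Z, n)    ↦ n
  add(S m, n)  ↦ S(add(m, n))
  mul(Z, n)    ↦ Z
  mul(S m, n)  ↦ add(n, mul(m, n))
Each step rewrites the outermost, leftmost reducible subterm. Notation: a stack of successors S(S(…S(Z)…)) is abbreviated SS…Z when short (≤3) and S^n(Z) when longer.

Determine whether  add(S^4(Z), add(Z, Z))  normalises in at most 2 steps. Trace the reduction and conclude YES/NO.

Answer: NO — after 2 steps the term is S(S(add(SSZ, add(Z, Z)))), not yet normal

Derivation:
  start: add(S^4(Z), add(Z, Z))
  [1] S(add(SSSZ, add(Z, Z)))
  [2] S(S(add(SSZ, add(Z, Z))))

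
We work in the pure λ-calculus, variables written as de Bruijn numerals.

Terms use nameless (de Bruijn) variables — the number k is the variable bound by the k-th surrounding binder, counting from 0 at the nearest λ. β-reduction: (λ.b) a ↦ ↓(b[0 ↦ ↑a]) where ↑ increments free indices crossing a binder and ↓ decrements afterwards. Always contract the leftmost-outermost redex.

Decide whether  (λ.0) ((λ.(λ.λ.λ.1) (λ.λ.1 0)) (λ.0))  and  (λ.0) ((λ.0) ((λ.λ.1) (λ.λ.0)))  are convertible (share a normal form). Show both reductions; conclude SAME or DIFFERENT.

Answer: DIFFERENT — A ⇓ λ.λ.1, B ⇓ λ.λ.λ.0

Reduction:
Term A:
  start: (λ.0) ((λ.(λ.λ.λ.1) (λ.λ.1 0)) (λ.0))
  [1] (λ.(λ.λ.λ.1) (λ.λ.1 0)) (λ.0)
  [2] (λ.λ.λ.1) (λ.λ.1 0)
  [3] λ.λ.1

Term B:
  start: (λ.0) ((λ.0) ((λ.λ.1) (λ.λ.0)))
  [1] (λ.0) ((λ.λ.1) (λ.λ.0))
  [2] (λ.λ.1) (λ.λ.0)
  [3] λ.λ.λ.0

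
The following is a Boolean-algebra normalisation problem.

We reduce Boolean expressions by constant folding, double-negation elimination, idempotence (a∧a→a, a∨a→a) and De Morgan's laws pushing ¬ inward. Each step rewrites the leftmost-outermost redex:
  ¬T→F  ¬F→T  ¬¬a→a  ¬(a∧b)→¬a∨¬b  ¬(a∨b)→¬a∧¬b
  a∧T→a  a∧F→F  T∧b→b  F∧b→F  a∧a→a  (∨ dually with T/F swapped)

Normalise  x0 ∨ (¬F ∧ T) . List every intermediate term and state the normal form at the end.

Answer: normal form = T  (in 3 steps)

Reduction:
  start: x0 ∨ (¬F ∧ T)
  →1  x0 ∨ ¬F
  →2  x0 ∨ T
  →3  T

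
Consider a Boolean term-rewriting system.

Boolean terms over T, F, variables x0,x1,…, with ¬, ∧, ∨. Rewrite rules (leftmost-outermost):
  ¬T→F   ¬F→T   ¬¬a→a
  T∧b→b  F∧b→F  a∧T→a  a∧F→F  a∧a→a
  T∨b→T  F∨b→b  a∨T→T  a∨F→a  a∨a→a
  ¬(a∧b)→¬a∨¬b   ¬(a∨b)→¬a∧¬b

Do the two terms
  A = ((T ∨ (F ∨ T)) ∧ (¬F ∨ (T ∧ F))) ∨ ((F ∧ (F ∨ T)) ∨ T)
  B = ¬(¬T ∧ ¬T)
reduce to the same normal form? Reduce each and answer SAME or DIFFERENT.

Term A:
  start: ((T ∨ (F ∨ T)) ∧ (¬F ∨ (T ∧ F))) ∨ ((F ∧ (F ∨ T)) ∨ T)
  step 1: (T ∧ (¬F ∨ (T ∧ F))) ∨ ((F ∧ (F ∨ T)) ∨ T)
  step 2: (¬F ∨ (T ∧ F)) ∨ ((F ∧ (F ∨ T)) ∨ T)
  step 3: (T ∨ (T ∧ F)) ∨ ((F ∧ (F ∨ T)) ∨ T)
  step 4: T ∨ ((F ∧ (F ∨ T)) ∨ T)
  step 5: T

Term B:
  start: ¬(¬T ∧ ¬T)
  step 1: ¬¬T ∨ ¬¬T
  step 2: ¬¬T
  step 3: T

Answer: SAME — A ⇓ T, B ⇓ T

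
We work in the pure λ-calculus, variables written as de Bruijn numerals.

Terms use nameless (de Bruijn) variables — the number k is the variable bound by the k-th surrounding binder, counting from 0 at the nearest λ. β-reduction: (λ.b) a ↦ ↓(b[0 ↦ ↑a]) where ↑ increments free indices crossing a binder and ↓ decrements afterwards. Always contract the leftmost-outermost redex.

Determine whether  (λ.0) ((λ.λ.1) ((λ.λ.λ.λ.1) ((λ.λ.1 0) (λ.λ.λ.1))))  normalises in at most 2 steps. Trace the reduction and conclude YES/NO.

  start: (λ.0) ((λ.λ.1) ((λ.λ.λ.λ.1) ((λ.λ.1 0) (λ.λ.λ.1))))
  step 1: (λ.λ.1) ((λ.λ.λ.λ.1) ((λ.λ.1 0) (λ.λ.λ.1)))
  step 2: λ.(λ.λ.λ.λ.1) ((λ.λ.1 0) (λ.λ.λ.1))

Answer: NO — after 2 steps the term is λ.(λ.λ.λ.λ.1) ((λ.λ.1 0) (λ.λ.λ.1)), not yet normal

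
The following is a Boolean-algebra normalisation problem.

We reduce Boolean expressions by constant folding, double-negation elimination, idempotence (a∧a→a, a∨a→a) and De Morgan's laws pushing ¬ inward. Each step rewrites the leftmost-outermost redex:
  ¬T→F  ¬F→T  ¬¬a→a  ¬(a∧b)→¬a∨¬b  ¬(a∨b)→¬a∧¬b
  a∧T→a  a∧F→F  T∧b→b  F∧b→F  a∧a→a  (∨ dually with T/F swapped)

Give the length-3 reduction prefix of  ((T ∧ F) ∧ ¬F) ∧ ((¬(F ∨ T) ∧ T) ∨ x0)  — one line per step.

Answer: after 3 steps: F

Reduction:
  start: ((T ∧ F) ∧ ¬F) ∧ ((¬(F ∨ T) ∧ T) ∨ x0)
  step 1: (F ∧ ¬F) ∧ ((¬(F ∨ T) ∧ T) ∨ x0)
  step 2: F ∧ ((¬(F ∨ T) ∧ T) ∨ x0)
  step 3: F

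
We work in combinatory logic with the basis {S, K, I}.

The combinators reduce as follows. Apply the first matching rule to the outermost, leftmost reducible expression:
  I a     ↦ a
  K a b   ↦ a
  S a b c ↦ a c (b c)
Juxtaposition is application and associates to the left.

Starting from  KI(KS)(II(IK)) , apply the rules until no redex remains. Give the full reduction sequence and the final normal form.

  start: KI(KS)(II(IK))
  →1  I(II(IK))
  →2  II(IK)
  →3  I(IK)
  →4  IK
  →5  K

Answer: normal form = K  (in 5 steps)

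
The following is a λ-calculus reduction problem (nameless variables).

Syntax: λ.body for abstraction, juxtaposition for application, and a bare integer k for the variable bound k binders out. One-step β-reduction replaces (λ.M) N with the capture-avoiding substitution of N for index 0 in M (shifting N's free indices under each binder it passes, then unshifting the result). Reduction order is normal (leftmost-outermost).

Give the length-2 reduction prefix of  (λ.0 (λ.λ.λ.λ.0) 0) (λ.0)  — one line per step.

  start: (λ.0 (λ.λ.λ.λ.0) 0) (λ.0)
  step 1: (λ.0) (λ.λ.λ.λ.0) (λ.0)
  step 2: (λ.λ.λ.λ.0) (λ.0)

Answer: after 2 steps: (λ.λ.λ.λ.0) (λ.0)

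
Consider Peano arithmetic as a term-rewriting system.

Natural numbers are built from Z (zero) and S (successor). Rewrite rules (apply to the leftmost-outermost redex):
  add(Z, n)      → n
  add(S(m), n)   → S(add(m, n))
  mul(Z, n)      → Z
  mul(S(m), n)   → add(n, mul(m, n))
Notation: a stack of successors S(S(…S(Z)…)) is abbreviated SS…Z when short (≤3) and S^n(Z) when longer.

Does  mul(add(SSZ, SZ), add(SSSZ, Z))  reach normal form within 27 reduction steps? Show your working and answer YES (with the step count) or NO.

Answer: NO — after 27 steps the term is S(S(S(S(S(S(S(S(add(S(add(Z, Z)), mul(Z, add(SSSZ, Z))))))))))), not yet normal

Working:
  start: mul(add(SSZ, SZ), add(SSSZ, Z))
  step 1: mul(S(add(SZ, SZ)), add(SSSZ, Z))
  step 2: add(add(SSSZ, Z), mul(add(SZ, SZ), add(SSSZ, Z)))
  step 3: add(S(add(SSZ, Z)), mul(add(SZ, SZ), add(SSSZ, Z)))
  step 4: S(add(add(SSZ, Z), mul(add(SZ, SZ), add(SSSZ, Z))))
  step 5: S(add(S(add(SZ, Z)), mul(add(SZ, SZ), add(SSSZ, Z))))
  step 6: S(S(add(add(SZ, Z), mul(add(SZ, SZ), add(SSSZ, Z)))))
  step 7: S(S(add(S(add(Z, Z)), mul(add(SZ, SZ), add(SSSZ, Z)))))
  step 8: S(S(S(add(add(Z, Z), mul(add(SZ, SZ), add(SSSZ, Z))))))
  step 9: S(S(S(add(Z, mul(add(SZ, SZ), add(SSSZ, Z))))))
  step 10: S(S(S(mul(add(SZ, SZ), add(SSSZ, Z)))))
  step 11: S(S(S(mul(S(add(Z, SZ)), add(SSSZ, Z)))))
  step 12: S(S(S(add(add(SSSZ, Z), mul(add(Z, SZ), add(SSSZ, Z))))))
  step 13: S(S(S(add(S(add(SSZ, Z)), mul(add(Z, SZ), add(SSSZ, Z))))))
  step 14: S(S(S(S(add(add(SSZ, Z), mul(add(Z, SZ), add(SSSZ, Z)))))))
  step 15: S(S(S(S(add(S(add(SZ, Z)), mul(add(Z, SZ), add(SSSZ, Z)))))))
  step 16: S(S(S(S(S(add(add(SZ, Z), mul(add(Z, SZ), add(SSSZ, Z))))))))
  step 17: S(S(S(S(S(add(S(add(Z, Z)), mul(add(Z, SZ), add(SSSZ, Z))))))))
  step 18: S(S(S(S(S(S(add(add(Z, Z), mul(add(Z, SZ), add(SSSZ, Z)))))))))
  step 19: S(S(S(S(S(S(add(Z, mul(add(Z, SZ), add(SSSZ, Z)))))))))
  step 20: S(S(S(S(S(S(mul(add(Z, SZ), add(SSSZ, Z))))))))
  step 21: S(S(S(S(S(S(mul(SZ, add(SSSZ, Z))))))))
  step 22: S(S(S(S(S(S(add(add(SSSZ, Z), mul(Z, add(SSSZ, Z)))))))))
  step 23: S(S(S(S(S(S(add(S(add(SSZ, Z)), mul(Z, add(SSSZ, Z)))))))))
  step 24: S(S(S(S(S(S(S(add(add(SSZ, Z), mul(Z, add(SSSZ, Z))))))))))
  step 25: S(S(S(S(S(S(S(add(S(add(SZ, Z)), mul(Z, add(SSSZ, Z))))))))))
  step 26: S(S(S(S(S(S(S(S(add(add(SZ, Z), mul(Z, add(SSSZ, Z)))))))))))
  step 27: S(S(S(S(S(S(S(S(add(S(add(Z, Z)), mul(Z, add(SSSZ, Z)))))))))))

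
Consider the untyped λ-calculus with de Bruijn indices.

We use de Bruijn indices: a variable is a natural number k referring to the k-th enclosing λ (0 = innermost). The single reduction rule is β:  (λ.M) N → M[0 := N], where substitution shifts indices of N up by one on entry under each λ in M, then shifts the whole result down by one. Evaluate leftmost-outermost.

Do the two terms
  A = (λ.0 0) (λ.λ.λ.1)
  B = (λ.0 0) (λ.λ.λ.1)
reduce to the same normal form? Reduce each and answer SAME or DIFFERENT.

Answer: SAME — A ⇓ λ.λ.1, B ⇓ λ.λ.1

Working:
Term A:
  start: (λ.0 0) (λ.λ.λ.1)
  →1  (λ.λ.λ.1) (λ.λ.λ.1)
  →2  λ.λ.1

Term B:
  start: (λ.0 0) (λ.λ.λ.1)
  →1  (λ.λ.λ.1) (λ.λ.λ.1)
  →2  λ.λ.1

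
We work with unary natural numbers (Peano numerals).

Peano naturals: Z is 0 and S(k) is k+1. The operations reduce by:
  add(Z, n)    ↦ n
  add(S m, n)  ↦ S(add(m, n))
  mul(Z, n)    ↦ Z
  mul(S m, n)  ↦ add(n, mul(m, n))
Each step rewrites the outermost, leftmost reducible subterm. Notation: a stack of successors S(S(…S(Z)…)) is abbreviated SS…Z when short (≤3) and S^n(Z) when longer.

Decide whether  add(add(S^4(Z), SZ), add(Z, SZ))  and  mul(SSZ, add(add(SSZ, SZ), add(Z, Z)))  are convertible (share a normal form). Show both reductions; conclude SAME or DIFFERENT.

Answer: SAME — A ⇓ S^6(Z), B ⇓ S^6(Z)

Reduction:
Term A:
  start: add(add(S^4(Z), SZ), add(Z, SZ))
  step 1: add(S(add(SSSZ, SZ)), add(Z, SZ))
  step 2: S(add(add(SSSZ, SZ), add(Z, SZ)))
  step 3: S(add(S(add(SSZ, SZ)), add(Z, SZ)))
  step 4: S(S(add(add(SSZ, SZ), add(Z, SZ))))
  step 5: S(S(add(S(add(SZ, SZ)), add(Z, SZ))))
  step 6: S(S(S(add(add(SZ, SZ), add(Z, SZ)))))
  step 7: S(S(S(add(S(add(Z, SZ)), add(Z, SZ)))))
  step 8: S(S(S(S(add(add(Z, SZ), add(Z, SZ))))))
  step 9: S(S(S(S(add(SZ, add(Z, SZ))))))
  step 10: S(S(S(S(S(add(Z, add(Z, SZ)))))))
  step 11: S(S(S(S(S(add(Z, SZ))))))
  step 12: S^6(Z)

Term B:
  start: mul(SSZ, add(add(SSZ, SZ), add(Z, Z)))
  step 1: add(add(add(SSZ, SZ), add(Z, Z)), mul(SZ, add(add(SSZ, SZ), add(Z, Z))))
  step 2: add(add(S(add(SZ, SZ)), add(Z, Z)), mul(SZ, add(add(SSZ, SZ), add(Z, Z))))
  step 3: add(S(add(add(SZ, SZ), add(Z, Z))), mul(SZ, add(add(SSZ, SZ), add(Z, Z))))
  step 4: S(add(add(add(SZ, SZ), add(Z, Z)), mul(SZ, add(add(SSZ, SZ), add(Z, Z)))))
  step 5: S(add(add(S(add(Z, SZ)), add(Z, Z)), mul(SZ, add(add(SSZ, SZ), add(Z, Z)))))
  step 6: S(add(S(add(add(Z, SZ), add(Z, Z))), mul(SZ, add(add(SSZ, SZ), add(Z, Z)))))
  step 7: S(S(add(add(add(Z, SZ), add(Z, Z)), mul(SZ, add(add(SSZ, SZ), add(Z, Z))))))
  step 8: S(S(add(add(SZ, add(Z, Z)), mul(SZ, add(add(SSZ, SZ), add(Z, Z))))))
  step 9: S(S(add(S(add(Z, add(Z, Z))), mul(SZ, add(add(SSZ, SZ), add(Z, Z))))))
  step 10: S(S(S(add(add(Z, add(Z, Z)), mul(SZ, add(add(SSZ, SZ), add(Z, Z)))))))
  step 11: S(S(S(add(add(Z, Z), mul(SZ, add(add(SSZ, SZ), add(Z, Z)))))))
  step 12: S(S(S(add(Z, mul(SZ, add(add(SSZ, SZ), add(Z, Z)))))))
  step 13: S(S(S(mul(SZ, add(add(SSZ, SZ), add(Z, Z))))))
  step 14: S(S(S(add(add(add(SSZ, SZ), add(Z, Z)), mul(Z, add(add(SSZ, SZ), add(Z, Z)))))))
  step 15: S(S(S(add(add(S(add(SZ, SZ)), add(Z, Z)), mul(Z, add(add(SSZ, SZ), add(Z, Z)))))))
  step 16: S(S(S(add(S(add(add(SZ, SZ), add(Z, Z))), mul(Z, add(add(SSZ, SZ), add(Z, Z)))))))
  step 17: S(S(S(S(add(add(add(SZ, SZ), add(Z, Z)), mul(Z, add(add(SSZ, SZ), add(Z, Z))))))))
  step 18: S(S(S(S(add(add(S(add(Z, SZ)), add(Z, Z)), mul(Z, add(add(SSZ, SZ), add(Z, Z))))))))
  step 19: S(S(S(S(add(S(add(add(Z, SZ), add(Z, Z))), mul(Z, add(add(SSZ, SZ), add(Z, Z))))))))
  step 20: S(S(S(S(S(add(add(add(Z, SZ), add(Z, Z)), mul(Z, add(add(SSZ, SZ), add(Z, Z)))))))))
  step 21: S(S(S(S(S(add(add(SZ, add(Z, Z)), mul(Z, add(add(SSZ, SZ), add(Z, Z)))))))))
  step 22: S(S(S(S(S(add(S(add(Z, add(Z, Z))), mul(Z, add(add(SSZ, SZ), add(Z, Z)))))))))
  step 23: S(S(S(S(S(S(add(add(Z, add(Z, Z)), mul(Z, add(add(SSZ, SZ), add(Z, Z))))))))))
  step 24: S(S(S(S(S(S(add(add(Z, Z), mul(Z, add(add(SSZ, SZ), add(Z, Z))))))))))
  step 25: S(S(S(S(S(S(add(Z, mul(Z, add(add(SSZ, SZ), add(Z, Z))))))))))
  step 26: S(S(S(S(S(S(mul(Z, add(add(SSZ, SZ), add(Z, Z)))))))))
  step 27: S^6(Z)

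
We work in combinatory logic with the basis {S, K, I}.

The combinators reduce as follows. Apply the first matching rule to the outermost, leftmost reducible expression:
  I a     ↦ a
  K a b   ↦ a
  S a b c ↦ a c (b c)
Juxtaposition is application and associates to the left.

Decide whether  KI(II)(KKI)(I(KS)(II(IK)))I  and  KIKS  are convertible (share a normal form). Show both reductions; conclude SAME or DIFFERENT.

Term A:
  start: KI(II)(KKI)(I(KS)(II(IK)))I
  step 1: I(KKI)(I(KS)(II(IK)))I
  step 2: KKI(I(KS)(II(IK)))I
  step 3: K(I(KS)(II(IK)))I
  step 4: I(KS)(II(IK))
  step 5: KS(II(IK))
  step 6: S

Term B:
  start: KIKS
  step 1: IS
  step 2: S

Answer: SAME — A ⇓ S, B ⇓ S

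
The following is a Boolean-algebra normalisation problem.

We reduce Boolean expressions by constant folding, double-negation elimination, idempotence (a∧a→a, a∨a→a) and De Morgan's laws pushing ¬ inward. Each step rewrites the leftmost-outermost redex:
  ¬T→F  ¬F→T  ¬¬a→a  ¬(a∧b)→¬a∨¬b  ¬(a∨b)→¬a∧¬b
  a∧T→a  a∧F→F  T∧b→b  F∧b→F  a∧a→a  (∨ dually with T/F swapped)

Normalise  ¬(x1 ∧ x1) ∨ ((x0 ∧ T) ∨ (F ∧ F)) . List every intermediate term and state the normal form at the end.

  start: ¬(x1 ∧ x1) ∨ ((x0 ∧ T) ∨ (F ∧ F))
  →1  (¬x1 ∨ ¬x1) ∨ ((x0 ∧ T) ∨ (F ∧ F))
  →2  ¬x1 ∨ ((x0 ∧ T) ∨ (F ∧ F))
  →3  ¬x1 ∨ (x0 ∨ (F ∧ F))
  →4  ¬x1 ∨ (x0 ∨ F)
  →5  ¬x1 ∨ x0

Answer: normal form = ¬x1 ∨ x0  (in 5 steps)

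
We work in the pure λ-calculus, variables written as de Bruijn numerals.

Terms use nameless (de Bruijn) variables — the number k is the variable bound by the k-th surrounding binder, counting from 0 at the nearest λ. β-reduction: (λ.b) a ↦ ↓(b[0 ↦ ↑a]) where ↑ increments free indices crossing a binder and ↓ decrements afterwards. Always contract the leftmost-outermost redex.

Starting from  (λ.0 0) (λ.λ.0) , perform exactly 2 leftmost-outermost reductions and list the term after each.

  start: (λ.0 0) (λ.λ.0)
  →1  (λ.λ.0) (λ.λ.0)
  →2  λ.0

Answer: after 2 steps: λ.0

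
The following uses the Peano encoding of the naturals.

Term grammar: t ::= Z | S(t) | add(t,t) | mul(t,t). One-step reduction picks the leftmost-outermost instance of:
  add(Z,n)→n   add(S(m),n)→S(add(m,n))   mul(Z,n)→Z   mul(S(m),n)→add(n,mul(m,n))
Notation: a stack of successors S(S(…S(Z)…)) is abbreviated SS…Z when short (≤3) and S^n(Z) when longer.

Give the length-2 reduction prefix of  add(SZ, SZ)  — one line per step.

Answer: after 2 steps: SSZ

Reduction:
  start: add(SZ, SZ)
  step 1: S(add(Z, SZ))
  step 2: SSZ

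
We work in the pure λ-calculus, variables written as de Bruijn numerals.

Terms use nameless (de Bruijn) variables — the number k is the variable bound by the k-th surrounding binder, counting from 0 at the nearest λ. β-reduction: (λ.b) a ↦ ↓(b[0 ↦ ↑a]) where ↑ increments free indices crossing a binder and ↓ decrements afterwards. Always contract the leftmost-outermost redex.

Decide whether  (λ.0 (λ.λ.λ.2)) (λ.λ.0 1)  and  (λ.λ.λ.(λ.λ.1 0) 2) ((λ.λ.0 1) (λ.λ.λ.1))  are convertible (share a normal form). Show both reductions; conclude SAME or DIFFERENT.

Term A:
  start: (λ.0 (λ.λ.λ.2)) (λ.λ.0 1)
  step 1: (λ.λ.0 1) (λ.λ.λ.2)
  step 2: λ.0 (λ.λ.λ.2)

Term B:
  start: (λ.λ.λ.(λ.λ.1 0) 2) ((λ.λ.0 1) (λ.λ.λ.1))
  step 1: λ.λ.(λ.λ.1 0) ((λ.λ.0 1) (λ.λ.λ.1))
  step 2: λ.λ.λ.(λ.λ.0 1) (λ.λ.λ.1) 0
  step 3: λ.λ.λ.(λ.0 (λ.λ.λ.1)) 0
  step 4: λ.λ.λ.0 (λ.λ.λ.1)

Answer: DIFFERENT — A ⇓ λ.0 (λ.λ.λ.2), B ⇓ λ.λ.λ.0 (λ.λ.λ.1)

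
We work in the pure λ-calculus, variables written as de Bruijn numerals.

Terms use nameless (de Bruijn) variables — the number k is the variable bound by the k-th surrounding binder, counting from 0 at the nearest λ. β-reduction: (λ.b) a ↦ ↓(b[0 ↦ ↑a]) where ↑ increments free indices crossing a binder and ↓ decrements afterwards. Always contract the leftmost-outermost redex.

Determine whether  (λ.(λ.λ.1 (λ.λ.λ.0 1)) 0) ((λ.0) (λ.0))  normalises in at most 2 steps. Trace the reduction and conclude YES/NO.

  start: (λ.(λ.λ.1 (λ.λ.λ.0 1)) 0) ((λ.0) (λ.0))
  step 1: (λ.λ.1 (λ.λ.λ.0 1)) ((λ.0) (λ.0))
  step 2: λ.(λ.0) (λ.0) (λ.λ.λ.0 1)

Answer: NO — after 2 steps the term is λ.(λ.0) (λ.0) (λ.λ.λ.0 1), not yet normal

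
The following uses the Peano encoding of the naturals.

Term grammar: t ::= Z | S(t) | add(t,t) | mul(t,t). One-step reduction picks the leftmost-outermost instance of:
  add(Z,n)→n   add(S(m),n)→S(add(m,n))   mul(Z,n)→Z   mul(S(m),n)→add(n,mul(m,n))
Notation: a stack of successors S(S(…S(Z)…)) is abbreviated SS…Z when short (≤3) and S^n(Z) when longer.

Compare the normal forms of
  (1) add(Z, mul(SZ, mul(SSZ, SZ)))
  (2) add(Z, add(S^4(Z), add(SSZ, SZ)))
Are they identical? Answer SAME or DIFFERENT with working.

Term A:
  start: add(Z, mul(SZ, mul(SSZ, SZ)))
  step 1: mul(SZ, mul(SSZ, SZ))
  step 2: add(mul(SSZ, SZ), mul(Z, mul(SSZ, SZ)))
  step 3: add(add(SZ, mul(SZ, SZ)), mul(Z, mul(SSZ, SZ)))
  step 4: add(S(add(Z, mul(SZ, SZ))), mul(Z, mul(SSZ, SZ)))
  step 5: S(add(add(Z, mul(SZ, SZ)), mul(Z, mul(SSZ, SZ))))
  step 6: S(add(mul(SZ, SZ), mul(Z, mul(SSZ, SZ))))
  step 7: S(add(add(SZ, mul(Z, SZ)), mul(Z, mul(SSZ, SZ))))
  step 8: S(add(S(add(Z, mul(Z, SZ))), mul(Z, mul(SSZ, SZ))))
  step 9: S(S(add(add(Z, mul(Z, SZ)), mul(Z, mul(SSZ, SZ)))))
  step 10: S(S(add(mul(Z, SZ), mul(Z, mul(SSZ, SZ)))))
  step 11: S(S(add(Z, mul(Z, mul(SSZ, SZ)))))
  step 12: S(S(mul(Z, mul(SSZ, SZ))))
  step 13: SSZ

Term B:
  start: add(Z, add(S^4(Z), add(SSZ, SZ)))
  step 1: add(S^4(Z), add(SSZ, SZ))
  step 2: S(add(SSSZ, add(SSZ, SZ)))
  step 3: S(S(add(SSZ, add(SSZ, SZ))))
  step 4: S(S(S(add(SZ, add(SSZ, SZ)))))
  step 5: S(S(S(S(add(Z, add(SSZ, SZ))))))
  step 6: S(S(S(S(add(SSZ, SZ)))))
  step 7: S(S(S(S(S(add(SZ, SZ))))))
  step 8: S(S(S(S(S(S(add(Z, SZ)))))))
  step 9: S^7(Z)

Answer: DIFFERENT — A ⇓ SSZ, B ⇓ S^7(Z)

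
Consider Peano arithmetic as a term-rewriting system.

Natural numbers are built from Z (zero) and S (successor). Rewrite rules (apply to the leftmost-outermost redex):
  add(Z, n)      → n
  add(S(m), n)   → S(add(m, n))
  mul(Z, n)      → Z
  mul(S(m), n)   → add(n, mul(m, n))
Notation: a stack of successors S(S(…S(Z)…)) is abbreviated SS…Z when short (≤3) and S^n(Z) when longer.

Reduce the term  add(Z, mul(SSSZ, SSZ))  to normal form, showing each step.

  start: add(Z, mul(SSSZ, SSZ))
  →1  mul(SSSZ, SSZ)
  →2  add(SSZ, mul(SSZ, SSZ))
  →3  S(add(SZ, mul(SSZ, SSZ)))
  →4  S(S(add(Z, mul(SSZ, SSZ))))
  →5  S(S(mul(SSZ, SSZ)))
  →6  S(S(add(SSZ, mul(SZ, SSZ))))
  →7  S(S(S(add(SZ, mul(SZ, SSZ)))))
  →8  S(S(S(S(add(Z, mul(SZ, SSZ))))))
  →9  S(S(S(S(mul(SZ, SSZ)))))
  →10  S(S(S(S(add(SSZ, mul(Z, SSZ))))))
  →11  S(S(S(S(S(add(SZ, mul(Z, SSZ)))))))
  →12  S(S(S(S(S(S(add(Z, mul(Z, SSZ))))))))
  →13  S(S(S(S(S(S(mul(Z, SSZ)))))))
  →14  S^6(Z)

Answer: normal form = S^6(Z)  (in 14 steps)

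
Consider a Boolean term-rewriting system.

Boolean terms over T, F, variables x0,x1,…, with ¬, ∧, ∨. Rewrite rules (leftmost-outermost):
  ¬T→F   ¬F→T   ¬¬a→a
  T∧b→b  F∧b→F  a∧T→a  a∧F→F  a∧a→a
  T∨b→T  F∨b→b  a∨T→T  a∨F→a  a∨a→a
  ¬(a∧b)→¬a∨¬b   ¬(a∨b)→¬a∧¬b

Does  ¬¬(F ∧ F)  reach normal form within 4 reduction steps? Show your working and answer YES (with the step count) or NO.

Answer: YES — reaches normal form F in 2 ≤ 4 steps

Working:
  start: ¬¬(F ∧ F)
  step 1: F ∧ F
  step 2: F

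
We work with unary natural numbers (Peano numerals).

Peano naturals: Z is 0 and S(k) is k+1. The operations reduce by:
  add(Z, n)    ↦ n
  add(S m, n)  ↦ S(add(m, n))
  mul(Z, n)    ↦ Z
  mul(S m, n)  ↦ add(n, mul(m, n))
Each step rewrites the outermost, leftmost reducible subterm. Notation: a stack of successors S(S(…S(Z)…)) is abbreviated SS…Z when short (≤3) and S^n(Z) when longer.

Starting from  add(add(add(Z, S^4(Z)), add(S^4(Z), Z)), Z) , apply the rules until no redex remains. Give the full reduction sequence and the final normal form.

  start: add(add(add(Z, S^4(Z)), add(S^4(Z), Z)), Z)
  [1] add(add(S^4(Z), add(S^4(Z), Z)), Z)
  [2] add(S(add(SSSZ, add(S^4(Z), Z))), Z)
  [3] S(add(add(SSSZ, add(S^4(Z), Z)), Z))
  [4] S(add(S(add(SSZ, add(S^4(Z), Z))), Z))
  [5] S(S(add(add(SSZ, add(S^4(Z), Z)), Z)))
  [6] S(S(add(S(add(SZ, add(S^4(Z), Z))), Z)))
  [7] S(S(S(add(add(SZ, add(S^4(Z), Z)), Z))))
  [8] S(S(S(add(S(add(Z, add(S^4(Z), Z))), Z))))
  [9] S(S(S(S(add(add(Z, add(S^4(Z), Z)), Z)))))
  [10] S(S(S(S(add(add(S^4(Z), Z), Z)))))
  [11] S(S(S(S(add(S(add(SSSZ, Z)), Z)))))
  [12] S(S(S(S(S(add(add(SSSZ, Z), Z))))))
  [13] S(S(S(S(S(add(S(add(SSZ, Z)), Z))))))
  [14] S(S(S(S(S(S(add(add(SSZ, Z), Z)))))))
  [15] S(S(S(S(S(S(add(S(add(SZ, Z)), Z)))))))
  [16] S(S(S(S(S(S(S(add(add(SZ, Z), Z))))))))
  [17] S(S(S(S(S(S(S(add(S(add(Z, Z)), Z))))))))
  [18] S(S(S(S(S(S(S(S(add(add(Z, Z), Z)))))))))
  [19] S(S(S(S(S(S(S(S(add(Z, Z)))))))))
  [20] S^8(Z)

Answer: normal form = S^8(Z)  (in 20 steps)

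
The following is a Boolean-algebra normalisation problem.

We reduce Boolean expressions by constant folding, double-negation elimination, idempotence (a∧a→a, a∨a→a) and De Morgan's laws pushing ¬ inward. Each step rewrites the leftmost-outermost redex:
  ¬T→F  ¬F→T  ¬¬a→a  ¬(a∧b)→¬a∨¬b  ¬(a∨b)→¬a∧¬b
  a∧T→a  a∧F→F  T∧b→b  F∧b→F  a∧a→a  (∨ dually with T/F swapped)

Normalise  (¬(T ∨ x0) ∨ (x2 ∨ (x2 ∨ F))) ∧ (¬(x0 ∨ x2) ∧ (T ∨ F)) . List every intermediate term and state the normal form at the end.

  start: (¬(T ∨ x0) ∨ (x2 ∨ (x2 ∨ F))) ∧ (¬(x0 ∨ x2) ∧ (T ∨ F))
  [1] ((¬T ∧ ¬x0) ∨ (x2 ∨ (x2 ∨ F))) ∧ (¬(x0 ∨ x2) ∧ (T ∨ F))
  [2] ((F ∧ ¬x0) ∨ (x2 ∨ (x2 ∨ F))) ∧ (¬(x0 ∨ x2) ∧ (T ∨ F))
  [3] (F ∨ (x2 ∨ (x2 ∨ F))) ∧ (¬(x0 ∨ x2) ∧ (T ∨ F))
  [4] (x2 ∨ (x2 ∨ F)) ∧ (¬(x0 ∨ x2) ∧ (T ∨ F))
  [5] (x2 ∨ x2) ∧ (¬(x0 ∨ x2) ∧ (T ∨ F))
  [6] x2 ∧ (¬(x0 ∨ x2) ∧ (T ∨ F))
  [7] x2 ∧ ((¬x0 ∧ ¬x2) ∧ (T ∨ F))
  [8] x2 ∧ ((¬x0 ∧ ¬x2) ∧ T)
  [9] x2 ∧ (¬x0 ∧ ¬x2)

Answer: normal form = x2 ∧ (¬x0 ∧ ¬x2)  (in 9 steps)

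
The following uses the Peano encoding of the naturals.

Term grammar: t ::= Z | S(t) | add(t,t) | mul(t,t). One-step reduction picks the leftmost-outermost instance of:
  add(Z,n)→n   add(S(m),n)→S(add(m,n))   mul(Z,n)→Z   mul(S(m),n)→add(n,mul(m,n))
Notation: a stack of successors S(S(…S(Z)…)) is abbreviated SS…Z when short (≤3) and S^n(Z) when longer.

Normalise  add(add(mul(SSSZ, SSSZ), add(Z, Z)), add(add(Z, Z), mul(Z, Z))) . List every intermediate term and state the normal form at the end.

  start: add(add(mul(SSSZ, SSSZ), add(Z, Z)), add(add(Z, Z), mul(Z, Z)))
  step 1: add(add(add(SSSZ, mul(SSZ, SSSZ)), add(Z, Z)), add(add(Z, Z), mul(Z, Z)))
  step 2: add(add(S(add(SSZ, mul(SSZ, SSSZ))), add(Z, Z)), add(add(Z, Z), mul(Z, Z)))
  step 3: add(S(add(add(SSZ, mul(SSZ, SSSZ)), add(Z, Z))), add(add(Z, Z), mul(Z, Z)))
  step 4: S(add(add(add(SSZ, mul(SSZ, SSSZ)), add(Z, Z)), add(add(Z, Z), mul(Z, Z))))
  step 5: S(add(add(S(add(SZ, mul(SSZ, SSSZ))), add(Z, Z)), add(add(Z, Z), mul(Z, Z))))
  step 6: S(add(S(add(add(SZ, mul(SSZ, SSSZ)), add(Z, Z))), add(add(Z, Z), mul(Z, Z))))
  step 7: S(S(add(add(add(SZ, mul(SSZ, SSSZ)), add(Z, Z)), add(add(Z, Z), mul(Z, Z)))))
  step 8: S(S(add(add(S(add(Z, mul(SSZ, SSSZ))), add(Z, Z)), add(add(Z, Z), mul(Z, Z)))))
  step 9: S(S(add(S(add(add(Z, mul(SSZ, SSSZ)), add(Z, Z))), add(add(Z, Z), mul(Z, Z)))))
  step 10: S(S(S(add(add(add(Z, mul(SSZ, SSSZ)), add(Z, Z)), add(add(Z, Z), mul(Z, Z))))))
  step 11: S(S(S(add(add(mul(SSZ, SSSZ), add(Z, Z)), add(add(Z, Z), mul(Z, Z))))))
  step 12: S(S(S(add(add(add(SSSZ, mul(SZ, SSSZ)), add(Z, Z)), add(add(Z, Z), mul(Z, Z))))))
  step 13: S(S(S(add(add(S(add(SSZ, mul(SZ, SSSZ))), add(Z, Z)), add(add(Z, Z), mul(Z, Z))))))
  step 14: S(S(S(add(S(add(add(SSZ, mul(SZ, SSSZ)), add(Z, Z))), add(add(Z, Z), mul(Z, Z))))))
  step 15: S(S(S(S(add(add(add(SSZ, mul(SZ, SSSZ)), add(Z, Z)), add(add(Z, Z), mul(Z, Z)))))))
  step 16: S(S(S(S(add(add(S(add(SZ, mul(SZ, SSSZ))), add(Z, Z)), add(add(Z, Z), mul(Z, Z)))))))
  step 17: S(S(S(S(add(S(add(add(SZ, mul(SZ, SSSZ)), add(Z, Z))), add(add(Z, Z), mul(Z, Z)))))))
  step 18: S(S(S(S(S(add(add(add(SZ, mul(SZ, SSSZ)), add(Z, Z)), add(add(Z, Z), mul(Z, Z))))))))
  step 19: S(S(S(S(S(add(add(S(add(Z, mul(SZ, SSSZ))), add(Z, Z)), add(add(Z, Z), mul(Z, Z))))))))
  step 20: S(S(S(S(S(add(S(add(add(Z, mul(SZ, SSSZ)), add(Z, Z))), add(add(Z, Z), mul(Z, Z))))))))
  step 21: S(S(S(S(S(S(add(add(add(Z, mul(SZ, SSSZ)), add(Z, Z)), add(add(Z, Z), mul(Z, Z)))))))))
  step 22: S(S(S(S(S(S(add(add(mul(SZ, SSSZ), add(Z, Z)), add(add(Z, Z), mul(Z, Z)))))))))
  step 23: S(S(S(S(S(S(add(add(add(SSSZ, mul(Z, SSSZ)), add(Z, Z)), add(add(Z, Z), mul(Z, Z)))))))))
  step 24: S(S(S(S(S(S(add(add(S(add(SSZ, mul(Z, SSSZ))), add(Z, Z)), add(add(Z, Z), mul(Z, Z)))))))))
  step 25: S(S(S(S(S(S(add(S(add(add(SSZ, mul(Z, SSSZ)), add(Z, Z))), add(add(Z, Z), mul(Z, Z)))))))))
  step 26: S(S(S(S(S(S(S(add(add(add(SSZ, mul(Z, SSSZ)), add(Z, Z)), add(add(Z, Z), mul(Z, Z))))))))))
  step 27: S(S(S(S(S(S(S(add(add(S(add(SZ, mul(Z, SSSZ))), add(Z, Z)), add(add(Z, Z), mul(Z, Z))))))))))
  step 28: S(S(S(S(S(S(S(add(S(add(add(SZ, mul(Z, SSSZ)), add(Z, Z))), add(add(Z, Z), mul(Z, Z))))))))))
  step 29: S(S(S(S(S(S(S(S(add(add(add(SZ, mul(Z, SSSZ)), add(Z, Z)), add(add(Z, Z), mul(Z, Z)))))))))))
  step 30: S(S(S(S(S(S(S(S(add(add(S(add(Z, mul(Z, SSSZ))), add(Z, Z)), add(add(Z, Z), mul(Z, Z)))))))))))
  step 31: S(S(S(S(S(S(S(S(add(S(add(add(Z, mul(Z, SSSZ)), add(Z, Z))), add(add(Z, Z), mul(Z, Z)))))))))))
  step 32: S(S(S(S(S(S(S(S(S(add(add(add(Z, mul(Z, SSSZ)), add(Z, Z)), add(add(Z, Z), mul(Z, Z))))))))))))
  step 33: S(S(S(S(S(S(S(S(S(add(add(mul(Z, SSSZ), add(Z, Z)), add(add(Z, Z), mul(Z, Z))))))))))))
  step 34: S(S(S(S(S(S(S(S(S(add(add(Z, add(Z, Z)), add(add(Z, Z), mul(Z, Z))))))))))))
  step 35: S(S(S(S(S(S(S(S(S(add(add(Z, Z), add(add(Z, Z), mul(Z, Z))))))))))))
  step 36: S(S(S(S(S(S(S(S(S(add(Z, add(add(Z, Z), mul(Z, Z))))))))))))
  step 37: S(S(S(S(S(S(S(S(S(add(add(Z, Z), mul(Z, Z)))))))))))
  step 38: S(S(S(S(S(S(S(S(S(add(Z, mul(Z, Z)))))))))))
  step 39: S(S(S(S(S(S(S(S(S(mul(Z, Z))))))))))
  step 40: S^9(Z)

Answer: normal form = S^9(Z)  (in 40 steps)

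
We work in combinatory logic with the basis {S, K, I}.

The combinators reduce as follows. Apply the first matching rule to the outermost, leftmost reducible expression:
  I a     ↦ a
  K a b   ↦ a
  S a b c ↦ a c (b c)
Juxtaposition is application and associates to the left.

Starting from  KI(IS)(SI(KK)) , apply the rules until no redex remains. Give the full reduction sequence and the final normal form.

Answer: normal form = SI(KK)  (in 2 steps)

Working:
  start: KI(IS)(SI(KK))
  step 1: I(SI(KK))
  step 2: SI(KK)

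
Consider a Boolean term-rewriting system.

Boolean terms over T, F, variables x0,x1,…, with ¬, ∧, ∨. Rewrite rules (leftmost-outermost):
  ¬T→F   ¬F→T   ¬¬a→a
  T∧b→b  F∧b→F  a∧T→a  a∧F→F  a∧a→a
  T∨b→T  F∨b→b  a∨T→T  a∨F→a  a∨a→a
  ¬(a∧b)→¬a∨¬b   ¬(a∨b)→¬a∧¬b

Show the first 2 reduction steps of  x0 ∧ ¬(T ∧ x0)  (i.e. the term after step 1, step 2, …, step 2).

Answer: after 2 steps: x0 ∧ (F ∨ ¬x0)

Derivation:
  start: x0 ∧ ¬(T ∧ x0)
  →1  x0 ∧ (¬T ∨ ¬x0)
  →2  x0 ∧ (F ∨ ¬x0)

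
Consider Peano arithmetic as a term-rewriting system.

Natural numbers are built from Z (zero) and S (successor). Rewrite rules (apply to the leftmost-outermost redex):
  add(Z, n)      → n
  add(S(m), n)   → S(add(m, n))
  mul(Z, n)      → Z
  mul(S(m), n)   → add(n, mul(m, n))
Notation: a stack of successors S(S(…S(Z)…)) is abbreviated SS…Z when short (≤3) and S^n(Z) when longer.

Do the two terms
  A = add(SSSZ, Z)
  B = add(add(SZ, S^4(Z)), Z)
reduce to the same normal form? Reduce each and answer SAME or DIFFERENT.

Term A:
  start: add(SSSZ, Z)
  step 1: S(add(SSZ, Z))
  step 2: S(S(add(SZ, Z)))
  step 3: S(S(S(add(Z, Z))))
  step 4: SSSZ

Term B:
  start: add(add(SZ, S^4(Z)), Z)
  step 1: add(S(add(Z, S^4(Z))), Z)
  step 2: S(add(add(Z, S^4(Z)), Z))
  step 3: S(add(S^4(Z), Z))
  step 4: S(S(add(SSSZ, Z)))
  step 5: S(S(S(add(SSZ, Z))))
  step 6: S(S(S(S(add(SZ, Z)))))
  step 7: S(S(S(S(S(add(Z, Z))))))
  step 8: S^5(Z)

Answer: DIFFERENT — A ⇓ SSSZ, B ⇓ S^5(Z)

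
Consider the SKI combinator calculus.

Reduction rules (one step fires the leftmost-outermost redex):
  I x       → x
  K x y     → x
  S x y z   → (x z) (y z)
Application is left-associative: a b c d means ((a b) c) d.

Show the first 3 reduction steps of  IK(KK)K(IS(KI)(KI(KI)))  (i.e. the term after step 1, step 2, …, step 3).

Answer: after 3 steps: K

Derivation:
  start: IK(KK)K(IS(KI)(KI(KI)))
  →1  K(KK)K(IS(KI)(KI(KI)))
  →2  KK(IS(KI)(KI(KI)))
  →3  K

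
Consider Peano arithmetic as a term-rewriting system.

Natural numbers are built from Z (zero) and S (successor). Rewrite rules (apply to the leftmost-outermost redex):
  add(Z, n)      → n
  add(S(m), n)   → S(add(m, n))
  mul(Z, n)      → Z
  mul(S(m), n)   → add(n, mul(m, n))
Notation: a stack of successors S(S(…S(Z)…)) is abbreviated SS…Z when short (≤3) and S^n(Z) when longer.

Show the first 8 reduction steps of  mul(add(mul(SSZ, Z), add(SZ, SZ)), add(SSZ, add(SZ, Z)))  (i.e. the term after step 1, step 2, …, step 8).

Answer: after 8 steps: add(add(SSZ, add(SZ, Z)), mul(add(Z, SZ), add(SSZ, add(SZ, Z))))

Derivation:
  start: mul(add(mul(SSZ, Z), add(SZ, SZ)), add(SSZ, add(SZ, Z)))
  step 1: mul(add(add(Z, mul(SZ, Z)), add(SZ, SZ)), add(SSZ, add(SZ, Z)))
  step 2: mul(add(mul(SZ, Z), add(SZ, SZ)), add(SSZ, add(SZ, Z)))
  step 3: mul(add(add(Z, mul(Z, Z)), add(SZ, SZ)), add(SSZ, add(SZ, Z)))
  step 4: mul(add(mul(Z, Z), add(SZ, SZ)), add(SSZ, add(SZ, Z)))
  step 5: mul(add(Z, add(SZ, SZ)), add(SSZ, add(SZ, Z)))
  step 6: mul(add(SZ, SZ), add(SSZ, add(SZ, Z)))
  step 7: mul(S(add(Z, SZ)), add(SSZ, add(SZ, Z)))
  step 8: add(add(SSZ, add(SZ, Z)), mul(add(Z, SZ), add(SSZ, add(SZ, Z))))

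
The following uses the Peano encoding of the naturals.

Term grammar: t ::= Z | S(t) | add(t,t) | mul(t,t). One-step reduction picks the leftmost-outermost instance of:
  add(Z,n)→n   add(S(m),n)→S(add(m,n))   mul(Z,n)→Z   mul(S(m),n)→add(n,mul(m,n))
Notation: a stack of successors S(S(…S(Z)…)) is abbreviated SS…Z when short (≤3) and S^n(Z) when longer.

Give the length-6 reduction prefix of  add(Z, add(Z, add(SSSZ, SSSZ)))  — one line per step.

  start: add(Z, add(Z, add(SSSZ, SSSZ)))
  [1] add(Z, add(SSSZ, SSSZ))
  [2] add(SSSZ, SSSZ)
  [3] S(add(SSZ, SSSZ))
  [4] S(S(add(SZ, SSSZ)))
  [5] S(S(S(add(Z, SSSZ))))
  [6] S^6(Z)

Answer: after 6 steps: S^6(Z)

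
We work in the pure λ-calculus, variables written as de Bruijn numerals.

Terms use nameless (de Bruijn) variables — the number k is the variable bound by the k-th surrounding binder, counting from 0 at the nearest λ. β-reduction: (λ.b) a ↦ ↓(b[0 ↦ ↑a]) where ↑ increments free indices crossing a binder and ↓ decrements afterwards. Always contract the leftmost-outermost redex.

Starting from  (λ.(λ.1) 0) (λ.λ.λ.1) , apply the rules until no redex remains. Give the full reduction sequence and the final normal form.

  start: (λ.(λ.1) 0) (λ.λ.λ.1)
  [1] (λ.λ.λ.λ.1) (λ.λ.λ.1)
  [2] λ.λ.λ.1

Answer: normal form = λ.λ.λ.1  (in 2 steps)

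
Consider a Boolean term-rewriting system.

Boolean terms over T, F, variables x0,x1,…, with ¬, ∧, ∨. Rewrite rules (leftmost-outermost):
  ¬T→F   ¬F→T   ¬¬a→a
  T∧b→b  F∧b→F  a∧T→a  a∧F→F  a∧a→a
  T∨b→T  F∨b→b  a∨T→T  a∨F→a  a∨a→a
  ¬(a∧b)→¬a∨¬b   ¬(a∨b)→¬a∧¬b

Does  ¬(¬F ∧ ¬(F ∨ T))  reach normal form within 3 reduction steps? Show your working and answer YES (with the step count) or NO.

Answer: NO — after 3 steps the term is ¬¬(F ∨ T), not yet normal

Derivation:
  start: ¬(¬F ∧ ¬(F ∨ T))
  →1  ¬¬F ∨ ¬¬(F ∨ T)
  →2  F ∨ ¬¬(F ∨ T)
  →3  ¬¬(F ∨ T)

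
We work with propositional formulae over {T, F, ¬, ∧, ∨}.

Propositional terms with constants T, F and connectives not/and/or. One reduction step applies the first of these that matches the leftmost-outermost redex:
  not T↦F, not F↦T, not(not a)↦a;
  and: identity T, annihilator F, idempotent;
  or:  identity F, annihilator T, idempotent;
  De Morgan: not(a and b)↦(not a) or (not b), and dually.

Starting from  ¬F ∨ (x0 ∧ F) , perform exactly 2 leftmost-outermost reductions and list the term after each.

  start: ¬F ∨ (x0 ∧ F)
  [1] T ∨ (x0 ∧ F)
  [2] T

Answer: after 2 steps: T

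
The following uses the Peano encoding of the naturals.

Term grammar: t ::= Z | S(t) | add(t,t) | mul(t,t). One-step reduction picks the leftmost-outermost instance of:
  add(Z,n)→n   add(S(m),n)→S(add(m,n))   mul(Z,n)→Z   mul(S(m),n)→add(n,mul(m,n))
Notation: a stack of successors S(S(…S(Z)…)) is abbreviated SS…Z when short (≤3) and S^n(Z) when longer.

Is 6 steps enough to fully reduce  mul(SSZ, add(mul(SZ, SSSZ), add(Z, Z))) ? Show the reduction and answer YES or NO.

Answer: NO — after 6 steps the term is S(add(add(S(add(SZ, mul(Z, SSSZ))), add(Z, Z)), mul(SZ, add(mul(SZ, SSSZ), add(Z, Z))))), not yet normal

Derivation:
  start: mul(SSZ, add(mul(SZ, SSSZ), add(Z, Z)))
  step 1: add(add(mul(SZ, SSSZ), add(Z, Z)), mul(SZ, add(mul(SZ, SSSZ), add(Z, Z))))
  step 2: add(add(add(SSSZ, mul(Z, SSSZ)), add(Z, Z)), mul(SZ, add(mul(SZ, SSSZ), add(Z, Z))))
  step 3: add(add(S(add(SSZ, mul(Z, SSSZ))), add(Z, Z)), mul(SZ, add(mul(SZ, SSSZ), add(Z, Z))))
  step 4: add(S(add(add(SSZ, mul(Z, SSSZ)), add(Z, Z))), mul(SZ, add(mul(SZ, SSSZ), add(Z, Z))))
  step 5: S(add(add(add(SSZ, mul(Z, SSSZ)), add(Z, Z)), mul(SZ, add(mul(SZ, SSSZ), add(Z, Z)))))
  step 6: S(add(add(S(add(SZ, mul(Z, SSSZ))), add(Z, Z)), mul(SZ, add(mul(SZ, SSSZ), add(Z, Z)))))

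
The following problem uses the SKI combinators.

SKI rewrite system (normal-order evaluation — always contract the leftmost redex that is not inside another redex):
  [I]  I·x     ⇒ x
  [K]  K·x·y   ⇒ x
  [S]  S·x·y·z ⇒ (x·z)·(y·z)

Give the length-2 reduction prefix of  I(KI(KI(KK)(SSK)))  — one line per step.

Answer: after 2 steps: I

Reduction:
  start: I(KI(KI(KK)(SSK)))
  [1] KI(KI(KK)(SSK))
  [2] I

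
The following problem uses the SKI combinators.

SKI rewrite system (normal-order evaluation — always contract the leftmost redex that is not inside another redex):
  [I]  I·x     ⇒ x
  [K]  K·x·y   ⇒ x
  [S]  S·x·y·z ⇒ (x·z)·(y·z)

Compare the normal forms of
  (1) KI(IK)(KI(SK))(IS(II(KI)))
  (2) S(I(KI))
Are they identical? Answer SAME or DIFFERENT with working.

Term A:
  start: KI(IK)(KI(SK))(IS(II(KI)))
  step 1: I(KI(SK))(IS(II(KI)))
  step 2: KI(SK)(IS(II(KI)))
  step 3: I(IS(II(KI)))
  step 4: IS(II(KI))
  step 5: S(II(KI))
  step 6: S(I(KI))
  step 7: S(KI)

Term B:
  start: S(I(KI))
  step 1: S(KI)

Answer: SAME — A ⇓ S(KI), B ⇓ S(KI)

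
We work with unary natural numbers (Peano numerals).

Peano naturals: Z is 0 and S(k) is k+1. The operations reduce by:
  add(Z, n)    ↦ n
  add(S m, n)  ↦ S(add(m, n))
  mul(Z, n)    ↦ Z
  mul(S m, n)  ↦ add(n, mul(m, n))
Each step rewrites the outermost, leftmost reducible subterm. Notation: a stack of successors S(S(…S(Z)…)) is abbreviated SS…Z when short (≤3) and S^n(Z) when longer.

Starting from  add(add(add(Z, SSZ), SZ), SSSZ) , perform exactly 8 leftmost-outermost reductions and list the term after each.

  start: add(add(add(Z, SSZ), SZ), SSSZ)
  [1] add(add(SSZ, SZ), SSSZ)
  [2] add(S(add(SZ, SZ)), SSSZ)
  [3] S(add(add(SZ, SZ), SSSZ))
  [4] S(add(S(add(Z, SZ)), SSSZ))
  [5] S(S(add(add(Z, SZ), SSSZ)))
  [6] S(S(add(SZ, SSSZ)))
  [7] S(S(S(add(Z, SSSZ))))
  [8] S^6(Z)

Answer: after 8 steps: S^6(Z)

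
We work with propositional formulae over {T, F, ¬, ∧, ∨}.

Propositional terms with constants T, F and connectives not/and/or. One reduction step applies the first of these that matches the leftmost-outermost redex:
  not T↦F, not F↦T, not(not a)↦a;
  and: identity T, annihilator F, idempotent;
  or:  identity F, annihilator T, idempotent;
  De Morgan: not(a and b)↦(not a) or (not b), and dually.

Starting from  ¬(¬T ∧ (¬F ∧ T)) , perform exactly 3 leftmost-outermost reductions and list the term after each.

  start: ¬(¬T ∧ (¬F ∧ T))
  [1] ¬¬T ∨ ¬(¬F ∧ T)
  [2] T ∨ ¬(¬F ∧ T)
  [3] T

Answer: after 3 steps: T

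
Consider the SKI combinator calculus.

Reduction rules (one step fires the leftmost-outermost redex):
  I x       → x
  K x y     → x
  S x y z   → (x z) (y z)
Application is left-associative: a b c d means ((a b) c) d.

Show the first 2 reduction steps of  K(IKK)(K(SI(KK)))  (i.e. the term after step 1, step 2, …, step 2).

  start: K(IKK)(K(SI(KK)))
  →1  IKK
  →2  KK

Answer: after 2 steps: KK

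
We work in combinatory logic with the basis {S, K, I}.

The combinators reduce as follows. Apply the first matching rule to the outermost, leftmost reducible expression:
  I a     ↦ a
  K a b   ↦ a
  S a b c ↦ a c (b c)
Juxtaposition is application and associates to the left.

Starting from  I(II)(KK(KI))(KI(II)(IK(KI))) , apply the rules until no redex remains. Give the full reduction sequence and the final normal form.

  start: I(II)(KK(KI))(KI(II)(IK(KI)))
  [1] II(KK(KI))(KI(II)(IK(KI)))
  [2] I(KK(KI))(KI(II)(IK(KI)))
  [3] KK(KI)(KI(II)(IK(KI)))
  [4] K(KI(II)(IK(KI)))
  [5] K(I(IK(KI)))
  [6] K(IK(KI))
  [7] K(K(KI))

Answer: normal form = K(K(KI))  (in 7 steps)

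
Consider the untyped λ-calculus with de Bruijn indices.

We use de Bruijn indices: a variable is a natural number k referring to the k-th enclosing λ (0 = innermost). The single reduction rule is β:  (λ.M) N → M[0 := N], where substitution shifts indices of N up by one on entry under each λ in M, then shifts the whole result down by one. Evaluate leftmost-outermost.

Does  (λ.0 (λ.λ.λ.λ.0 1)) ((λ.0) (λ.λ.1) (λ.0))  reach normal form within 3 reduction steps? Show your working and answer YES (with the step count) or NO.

  start: (λ.0 (λ.λ.λ.λ.0 1)) ((λ.0) (λ.λ.1) (λ.0))
  →1  (λ.0) (λ.λ.1) (λ.0) (λ.λ.λ.λ.0 1)
  →2  (λ.λ.1) (λ.0) (λ.λ.λ.λ.0 1)
  →3  (λ.λ.0) (λ.λ.λ.λ.0 1)

Answer: NO — after 3 steps the term is (λ.λ.0) (λ.λ.λ.λ.0 1), not yet normal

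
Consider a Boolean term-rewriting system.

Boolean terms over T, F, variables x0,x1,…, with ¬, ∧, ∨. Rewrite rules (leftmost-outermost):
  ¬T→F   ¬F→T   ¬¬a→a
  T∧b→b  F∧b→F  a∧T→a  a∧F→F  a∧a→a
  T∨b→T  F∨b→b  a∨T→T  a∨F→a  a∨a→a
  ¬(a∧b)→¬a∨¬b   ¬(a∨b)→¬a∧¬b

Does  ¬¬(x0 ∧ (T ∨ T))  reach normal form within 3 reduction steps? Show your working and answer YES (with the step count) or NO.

Answer: YES — reaches normal form x0 in 3 ≤ 3 steps

Working:
  start: ¬¬(x0 ∧ (T ∨ T))
  [1] x0 ∧ (T ∨ T)
  [2] x0 ∧ T
  [3] x0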